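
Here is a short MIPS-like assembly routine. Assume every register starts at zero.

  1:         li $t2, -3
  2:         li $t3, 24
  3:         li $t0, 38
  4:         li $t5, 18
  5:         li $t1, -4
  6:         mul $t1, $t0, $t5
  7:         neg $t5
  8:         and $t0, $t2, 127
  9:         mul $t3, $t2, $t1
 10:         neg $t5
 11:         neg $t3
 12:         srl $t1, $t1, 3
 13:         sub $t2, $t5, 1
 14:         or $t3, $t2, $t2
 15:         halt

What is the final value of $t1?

li $t2, -3 → $t2=-3
li $t3, 24 → $t3=24
li $t0, 38 → $t0=38
li $t5, 18 → $t5=18
li $t1, -4 → $t1=-4
mul $t1, $t0, $t5 → $t1=38*18=684
neg $t5 → $t5=-(18)=-18
and $t0, $t2, 127 → $t0=(-3)&127=125
mul $t3, $t2, $t1 → $t3=(-3)*684=-2052
neg $t5 → $t5=-(-18)=18
neg $t3 → $t3=-(-2052)=2052
srl $t1, $t1, 3 → $t1=684>>3=85
sub $t2, $t5, 1 → $t2=18-1=17
or $t3, $t2, $t2 → $t3=17|17=17
halt.

85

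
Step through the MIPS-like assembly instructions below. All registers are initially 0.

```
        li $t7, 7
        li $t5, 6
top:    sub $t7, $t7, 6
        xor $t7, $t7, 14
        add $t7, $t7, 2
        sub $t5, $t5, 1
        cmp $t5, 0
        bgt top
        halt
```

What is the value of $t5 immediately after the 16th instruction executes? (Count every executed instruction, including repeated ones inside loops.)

li $t7, 7 → $t7=7
li $t5, 6 → $t5=6
sub $t7, $t7, 6 → $t7=7-6=1
xor $t7, $t7, 14 → $t7=1^14=15
add $t7, $t7, 2 → $t7=15+2=17
sub $t5, $t5, 1 → $t5=6-1=5
cmp $t5, 0  (cmp 5,0)
bgt top: taken
sub $t7, $t7, 6 → $t7=17-6=11
xor $t7, $t7, 14 → $t7=11^14=5
add $t7, $t7, 2 → $t7=5+2=7
sub $t5, $t5, 1 → $t5=5-1=4
cmp $t5, 0  (cmp 4,0)
bgt top: taken
sub $t7, $t7, 6 → $t7=7-6=1
xor $t7, $t7, 14 → $t7=1^14=15
After step 16: $t5 = 4.

4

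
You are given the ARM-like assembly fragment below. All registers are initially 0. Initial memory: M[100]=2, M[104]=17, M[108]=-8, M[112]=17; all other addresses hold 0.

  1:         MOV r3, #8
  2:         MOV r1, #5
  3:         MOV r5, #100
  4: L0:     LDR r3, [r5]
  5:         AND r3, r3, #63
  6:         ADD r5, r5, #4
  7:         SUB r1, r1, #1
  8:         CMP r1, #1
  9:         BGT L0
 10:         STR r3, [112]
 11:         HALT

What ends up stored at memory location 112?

17

r3=8
r1=5
r5=100
r3=M[100]=2
r3=2&63=2
r5=100+4=104
r1=5-1=4
CMP r1, #1  (cmp 4,1)
BGT L0: taken
r3=M[104]=17
r3=17&63=17
r5=104+4=108
r1=4-1=3
CMP r1, #1  (cmp 3,1)
BGT L0: taken
r3=M[108]=-8
r3=(-8)&63=56
r5=108+4=112
r1=3-1=2
CMP r1, #1  (cmp 2,1)
BGT L0: taken
r3=M[112]=17
r3=17&63=17
r5=112+4=116
r1=2-1=1
CMP r1, #1  (cmp 1,1)
BGT L0: not taken
STR r3, [112] → M[112]=17
halt.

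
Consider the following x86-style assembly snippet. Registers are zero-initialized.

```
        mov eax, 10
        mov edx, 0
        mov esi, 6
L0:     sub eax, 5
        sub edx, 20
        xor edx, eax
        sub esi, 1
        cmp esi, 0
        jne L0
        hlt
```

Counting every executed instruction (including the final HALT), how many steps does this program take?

mov eax, 10 → eax=10
mov edx, 0 → edx=0
mov esi, 6 → esi=6
sub eax, 5 → eax=10-5=5
sub edx, 20 → edx=0-20=-20
xor edx, eax → edx=(-20)^5=-23
sub esi, 1 → esi=6-1=5
cmp esi, 0  (cmp 5,0)
jne L0: taken
sub eax, 5 → eax=5-5=0
sub edx, 20 → edx=(-23)-20=-43
xor edx, eax → edx=(-43)^0=-43
sub esi, 1 → esi=5-1=4
cmp esi, 0  (cmp 4,0)
jne L0: taken
sub eax, 5 → eax=0-5=-5
sub edx, 20 → edx=(-43)-20=-63
xor edx, eax → edx=(-63)^(-5)=58
sub esi, 1 → esi=4-1=3
cmp esi, 0  (cmp 3,0)
jne L0: taken
sub eax, 5 → eax=(-5)-5=-10
sub edx, 20 → edx=58-20=38
xor edx, eax → edx=38^(-10)=-48
sub esi, 1 → esi=3-1=2
cmp esi, 0  (cmp 2,0)
jne L0: taken
sub eax, 5 → eax=(-10)-5=-15
sub edx, 20 → edx=(-48)-20=-68
xor edx, eax → edx=(-68)^(-15)=77
sub esi, 1 → esi=2-1=1
cmp esi, 0  (cmp 1,0)
jne L0: taken
sub eax, 5 → eax=(-15)-5=-20
sub edx, 20 → edx=77-20=57
xor edx, eax → edx=57^(-20)=-43
sub esi, 1 → esi=1-1=0
cmp esi, 0  (cmp 0,0)
jne L0: not taken
halt.
Total executed instructions: 40.

40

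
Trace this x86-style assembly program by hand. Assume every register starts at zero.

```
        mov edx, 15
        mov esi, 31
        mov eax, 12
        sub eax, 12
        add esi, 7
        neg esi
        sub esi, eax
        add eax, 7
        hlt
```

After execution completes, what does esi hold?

-38

edx=15
esi=31
eax=12
eax=12-12=0
esi=31+7=38
esi=-(38)=-38
esi=(-38)-0=-38
eax=0+7=7
halt.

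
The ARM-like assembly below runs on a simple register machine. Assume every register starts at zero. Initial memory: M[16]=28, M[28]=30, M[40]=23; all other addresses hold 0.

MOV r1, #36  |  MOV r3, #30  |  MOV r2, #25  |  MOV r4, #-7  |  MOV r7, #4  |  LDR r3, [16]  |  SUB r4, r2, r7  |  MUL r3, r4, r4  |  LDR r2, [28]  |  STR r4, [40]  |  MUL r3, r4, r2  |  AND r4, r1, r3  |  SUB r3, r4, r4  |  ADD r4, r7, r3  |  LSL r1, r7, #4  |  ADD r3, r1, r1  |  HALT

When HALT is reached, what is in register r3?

128

MOV r1, #36 → r1=36
MOV r3, #30 → r3=30
MOV r2, #25 → r2=25
MOV r4, #-7 → r4=-7
MOV r7, #4 → r7=4
LDR r3, [16] → r3=M[16]=28
SUB r4, r2, r7 → r4=25-4=21
MUL r3, r4, r4 → r3=21*21=441
LDR r2, [28] → r2=M[28]=30
STR r4, [40] → M[40]=21
MUL r3, r4, r2 → r3=21*30=630
AND r4, r1, r3 → r4=36&630=36
SUB r3, r4, r4 → r3=36-36=0
ADD r4, r7, r3 → r4=4+0=4
LSL r1, r7, #4 → r1=4<<4=64
ADD r3, r1, r1 → r3=64+64=128
halt.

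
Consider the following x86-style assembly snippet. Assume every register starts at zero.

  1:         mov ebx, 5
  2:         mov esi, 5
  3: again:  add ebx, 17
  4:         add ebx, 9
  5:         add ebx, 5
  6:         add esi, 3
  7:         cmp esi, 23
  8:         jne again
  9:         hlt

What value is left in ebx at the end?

ebx=5
esi=5
ebx=5+17=22
ebx=22+9=31
ebx=31+5=36
esi=5+3=8
cmp esi, 23  (cmp 8,23)
jne again: taken
ebx=36+17=53
ebx=53+9=62
ebx=62+5=67
esi=8+3=11
cmp esi, 23  (cmp 11,23)
jne again: taken
ebx=67+17=84
ebx=84+9=93
ebx=93+5=98
esi=11+3=14
cmp esi, 23  (cmp 14,23)
jne again: taken
ebx=98+17=115
ebx=115+9=124
ebx=124+5=129
esi=14+3=17
cmp esi, 23  (cmp 17,23)
jne again: taken
ebx=129+17=146
ebx=146+9=155
ebx=155+5=160
esi=17+3=20
cmp esi, 23  (cmp 20,23)
jne again: taken
ebx=160+17=177
ebx=177+9=186
ebx=186+5=191
esi=20+3=23
cmp esi, 23  (cmp 23,23)
jne again: not taken
halt.

191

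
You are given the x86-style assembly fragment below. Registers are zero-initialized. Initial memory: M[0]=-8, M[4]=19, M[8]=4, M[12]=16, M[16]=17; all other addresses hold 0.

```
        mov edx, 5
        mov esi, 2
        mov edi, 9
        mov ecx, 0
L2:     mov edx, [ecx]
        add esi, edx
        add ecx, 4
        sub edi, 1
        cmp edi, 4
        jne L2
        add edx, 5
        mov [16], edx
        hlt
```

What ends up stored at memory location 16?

mov edx, 5 → edx=5
mov esi, 2 → esi=2
mov edi, 9 → edi=9
mov ecx, 0 → ecx=0
mov edx, [ecx] → edx=M[0]=-8
add esi, edx → esi=2+(-8)=-6
add ecx, 4 → ecx=0+4=4
sub edi, 1 → edi=9-1=8
cmp edi, 4  (cmp 8,4)
jne L2: taken
mov edx, [ecx] → edx=M[4]=19
add esi, edx → esi=(-6)+19=13
add ecx, 4 → ecx=4+4=8
sub edi, 1 → edi=8-1=7
cmp edi, 4  (cmp 7,4)
jne L2: taken
mov edx, [ecx] → edx=M[8]=4
add esi, edx → esi=13+4=17
add ecx, 4 → ecx=8+4=12
sub edi, 1 → edi=7-1=6
cmp edi, 4  (cmp 6,4)
jne L2: taken
mov edx, [ecx] → edx=M[12]=16
add esi, edx → esi=17+16=33
add ecx, 4 → ecx=12+4=16
sub edi, 1 → edi=6-1=5
cmp edi, 4  (cmp 5,4)
jne L2: taken
mov edx, [ecx] → edx=M[16]=17
add esi, edx → esi=33+17=50
add ecx, 4 → ecx=16+4=20
sub edi, 1 → edi=5-1=4
cmp edi, 4  (cmp 4,4)
jne L2: not taken
add edx, 5 → edx=17+5=22
mov [16], edx → M[16]=22
halt.

22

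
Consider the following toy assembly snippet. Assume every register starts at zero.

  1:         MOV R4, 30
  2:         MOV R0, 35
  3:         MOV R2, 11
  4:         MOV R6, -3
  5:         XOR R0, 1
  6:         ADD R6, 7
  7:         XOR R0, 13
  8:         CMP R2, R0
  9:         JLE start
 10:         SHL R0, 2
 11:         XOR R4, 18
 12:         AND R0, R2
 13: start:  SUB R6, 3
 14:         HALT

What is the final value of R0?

47

after MOV R4, 30: R4=30
after MOV R0, 35: R0=35
after MOV R2, 11: R2=11
after MOV R6, -3: R6=-3
after XOR R0, 1: R0=35^1=34
after ADD R6, 7: R6=(-3)+7=4
after XOR R0, 13: R0=34^13=47
CMP R2, R0  (cmp 11,47)
JLE start: taken
after SUB R6, 3: R6=4-3=1
halt.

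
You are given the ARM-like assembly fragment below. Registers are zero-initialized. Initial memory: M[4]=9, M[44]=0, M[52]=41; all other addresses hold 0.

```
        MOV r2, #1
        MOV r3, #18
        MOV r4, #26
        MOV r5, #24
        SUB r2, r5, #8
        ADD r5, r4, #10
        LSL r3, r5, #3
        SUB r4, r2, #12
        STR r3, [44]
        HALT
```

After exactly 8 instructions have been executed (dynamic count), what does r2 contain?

16

r2=1
r3=18
r4=26
r5=24
r2=24-8=16
r5=26+10=36
r3=36<<3=288
r4=16-12=4
After step 8: r2 = 16.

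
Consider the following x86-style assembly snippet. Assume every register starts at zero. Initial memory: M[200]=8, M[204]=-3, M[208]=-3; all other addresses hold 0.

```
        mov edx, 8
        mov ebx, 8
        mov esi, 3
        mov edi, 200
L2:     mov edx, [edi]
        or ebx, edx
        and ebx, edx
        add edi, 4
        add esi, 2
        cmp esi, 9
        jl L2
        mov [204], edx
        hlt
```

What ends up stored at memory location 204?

-3

after mov edx, 8: edx=8
after mov ebx, 8: ebx=8
after mov esi, 3: esi=3
after mov edi, 200: edi=200
after mov edx, [edi]: edx=M[200]=8
after or ebx, edx: ebx=8|8=8
after and ebx, edx: ebx=8&8=8
after add edi, 4: edi=200+4=204
after add esi, 2: esi=3+2=5
cmp esi, 9  (cmp 5,9)
jl L2: taken
after mov edx, [edi]: edx=M[204]=-3
after or ebx, edx: ebx=8|(-3)=-3
after and ebx, edx: ebx=(-3)&(-3)=-3
after add edi, 4: edi=204+4=208
after add esi, 2: esi=5+2=7
cmp esi, 9  (cmp 7,9)
jl L2: taken
after mov edx, [edi]: edx=M[208]=-3
after or ebx, edx: ebx=(-3)|(-3)=-3
after and ebx, edx: ebx=(-3)&(-3)=-3
after add edi, 4: edi=208+4=212
after add esi, 2: esi=7+2=9
cmp esi, 9  (cmp 9,9)
jl L2: not taken
mov [204], edx → M[204]=-3
halt.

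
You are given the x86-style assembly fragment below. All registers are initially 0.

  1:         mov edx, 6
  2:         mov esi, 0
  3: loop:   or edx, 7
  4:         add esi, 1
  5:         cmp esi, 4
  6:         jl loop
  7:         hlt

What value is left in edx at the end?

edx=6
esi=0
edx=6|7=7
esi=0+1=1
cmp esi, 4  (cmp 1,4)
jl loop: taken
edx=7|7=7
esi=1+1=2
cmp esi, 4  (cmp 2,4)
jl loop: taken
edx=7|7=7
esi=2+1=3
cmp esi, 4  (cmp 3,4)
jl loop: taken
edx=7|7=7
esi=3+1=4
cmp esi, 4  (cmp 4,4)
jl loop: not taken
halt.

7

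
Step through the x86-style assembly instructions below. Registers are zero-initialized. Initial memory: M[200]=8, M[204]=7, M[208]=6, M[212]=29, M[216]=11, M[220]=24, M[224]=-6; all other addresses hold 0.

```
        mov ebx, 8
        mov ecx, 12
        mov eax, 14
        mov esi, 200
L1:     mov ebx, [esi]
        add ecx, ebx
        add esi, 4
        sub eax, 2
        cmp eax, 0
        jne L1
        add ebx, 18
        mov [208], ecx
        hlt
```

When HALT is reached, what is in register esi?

mov ebx, 8 → ebx=8
mov ecx, 12 → ecx=12
mov eax, 14 → eax=14
mov esi, 200 → esi=200
mov ebx, [esi] → ebx=M[200]=8
add ecx, ebx → ecx=12+8=20
add esi, 4 → esi=200+4=204
sub eax, 2 → eax=14-2=12
cmp eax, 0  (cmp 12,0)
jne L1: taken
mov ebx, [esi] → ebx=M[204]=7
add ecx, ebx → ecx=20+7=27
add esi, 4 → esi=204+4=208
sub eax, 2 → eax=12-2=10
cmp eax, 0  (cmp 10,0)
jne L1: taken
mov ebx, [esi] → ebx=M[208]=6
add ecx, ebx → ecx=27+6=33
add esi, 4 → esi=208+4=212
sub eax, 2 → eax=10-2=8
cmp eax, 0  (cmp 8,0)
jne L1: taken
mov ebx, [esi] → ebx=M[212]=29
add ecx, ebx → ecx=33+29=62
add esi, 4 → esi=212+4=216
sub eax, 2 → eax=8-2=6
cmp eax, 0  (cmp 6,0)
jne L1: taken
mov ebx, [esi] → ebx=M[216]=11
add ecx, ebx → ecx=62+11=73
add esi, 4 → esi=216+4=220
sub eax, 2 → eax=6-2=4
cmp eax, 0  (cmp 4,0)
jne L1: taken
mov ebx, [esi] → ebx=M[220]=24
add ecx, ebx → ecx=73+24=97
add esi, 4 → esi=220+4=224
sub eax, 2 → eax=4-2=2
cmp eax, 0  (cmp 2,0)
jne L1: taken
mov ebx, [esi] → ebx=M[224]=-6
add ecx, ebx → ecx=97+(-6)=91
add esi, 4 → esi=224+4=228
sub eax, 2 → eax=2-2=0
cmp eax, 0  (cmp 0,0)
jne L1: not taken
add ebx, 18 → ebx=(-6)+18=12
mov [208], ecx → M[208]=91
halt.

228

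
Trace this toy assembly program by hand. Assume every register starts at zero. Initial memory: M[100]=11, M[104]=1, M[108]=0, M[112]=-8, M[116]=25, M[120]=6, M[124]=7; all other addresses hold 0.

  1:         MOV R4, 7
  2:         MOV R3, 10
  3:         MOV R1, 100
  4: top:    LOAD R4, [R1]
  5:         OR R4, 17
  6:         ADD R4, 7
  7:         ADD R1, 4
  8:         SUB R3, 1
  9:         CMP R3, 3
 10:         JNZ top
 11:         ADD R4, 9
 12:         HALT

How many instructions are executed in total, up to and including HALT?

MOV R4, 7 → R4=7
MOV R3, 10 → R3=10
MOV R1, 100 → R1=100
LOAD R4, [R1] → R4=M[100]=11
OR R4, 17 → R4=11|17=27
ADD R4, 7 → R4=27+7=34
ADD R1, 4 → R1=100+4=104
SUB R3, 1 → R3=10-1=9
CMP R3, 3  (cmp 9,3)
JNZ top: taken
LOAD R4, [R1] → R4=M[104]=1
OR R4, 17 → R4=1|17=17
ADD R4, 7 → R4=17+7=24
ADD R1, 4 → R1=104+4=108
SUB R3, 1 → R3=9-1=8
CMP R3, 3  (cmp 8,3)
JNZ top: taken
LOAD R4, [R1] → R4=M[108]=0
OR R4, 17 → R4=0|17=17
ADD R4, 7 → R4=17+7=24
ADD R1, 4 → R1=108+4=112
SUB R3, 1 → R3=8-1=7
CMP R3, 3  (cmp 7,3)
JNZ top: taken
LOAD R4, [R1] → R4=M[112]=-8
OR R4, 17 → R4=(-8)|17=-7
ADD R4, 7 → R4=(-7)+7=0
ADD R1, 4 → R1=112+4=116
SUB R3, 1 → R3=7-1=6
CMP R3, 3  (cmp 6,3)
JNZ top: taken
LOAD R4, [R1] → R4=M[116]=25
OR R4, 17 → R4=25|17=25
ADD R4, 7 → R4=25+7=32
ADD R1, 4 → R1=116+4=120
SUB R3, 1 → R3=6-1=5
CMP R3, 3  (cmp 5,3)
JNZ top: taken
LOAD R4, [R1] → R4=M[120]=6
OR R4, 17 → R4=6|17=23
ADD R4, 7 → R4=23+7=30
ADD R1, 4 → R1=120+4=124
SUB R3, 1 → R3=5-1=4
CMP R3, 3  (cmp 4,3)
JNZ top: taken
LOAD R4, [R1] → R4=M[124]=7
OR R4, 17 → R4=7|17=23
ADD R4, 7 → R4=23+7=30
ADD R1, 4 → R1=124+4=128
SUB R3, 1 → R3=4-1=3
CMP R3, 3  (cmp 3,3)
JNZ top: not taken
ADD R4, 9 → R4=30+9=39
halt.
Total executed instructions: 54.

54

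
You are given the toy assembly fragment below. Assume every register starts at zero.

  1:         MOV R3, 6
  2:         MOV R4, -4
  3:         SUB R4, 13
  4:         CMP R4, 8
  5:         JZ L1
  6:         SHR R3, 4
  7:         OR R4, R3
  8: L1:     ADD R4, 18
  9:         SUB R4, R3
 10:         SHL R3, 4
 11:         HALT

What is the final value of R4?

MOV R3, 6 → R3=6
MOV R4, -4 → R4=-4
SUB R4, 13 → R4=(-4)-13=-17
CMP R4, 8  (cmp -17,8)
JZ L1: not taken
SHR R3, 4 → R3=6>>4=0
OR R4, R3 → R4=(-17)|0=-17
ADD R4, 18 → R4=(-17)+18=1
SUB R4, R3 → R4=1-0=1
SHL R3, 4 → R3=0<<4=0
halt.

1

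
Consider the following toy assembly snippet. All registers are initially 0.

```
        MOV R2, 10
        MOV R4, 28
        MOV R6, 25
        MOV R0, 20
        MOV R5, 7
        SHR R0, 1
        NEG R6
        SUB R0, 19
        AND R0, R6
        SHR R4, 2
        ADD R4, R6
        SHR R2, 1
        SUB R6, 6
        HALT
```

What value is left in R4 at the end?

after MOV R2, 10: R2=10
after MOV R4, 28: R4=28
after MOV R6, 25: R6=25
after MOV R0, 20: R0=20
after MOV R5, 7: R5=7
after SHR R0, 1: R0=20>>1=10
after NEG R6: R6=-(25)=-25
after SUB R0, 19: R0=10-19=-9
after AND R0, R6: R0=(-9)&(-25)=-25
after SHR R4, 2: R4=28>>2=7
after ADD R4, R6: R4=7+(-25)=-18
after SHR R2, 1: R2=10>>1=5
after SUB R6, 6: R6=(-25)-6=-31
halt.

-18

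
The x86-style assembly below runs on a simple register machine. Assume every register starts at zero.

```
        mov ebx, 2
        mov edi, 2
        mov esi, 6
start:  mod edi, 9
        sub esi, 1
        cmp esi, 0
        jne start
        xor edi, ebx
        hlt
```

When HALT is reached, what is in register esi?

0

mov ebx, 2 → ebx=2
mov edi, 2 → edi=2
mov esi, 6 → esi=6
mod edi, 9 → edi=2%9=2
sub esi, 1 → esi=6-1=5
cmp esi, 0  (cmp 5,0)
jne start: taken
mod edi, 9 → edi=2%9=2
sub esi, 1 → esi=5-1=4
cmp esi, 0  (cmp 4,0)
jne start: taken
mod edi, 9 → edi=2%9=2
sub esi, 1 → esi=4-1=3
cmp esi, 0  (cmp 3,0)
jne start: taken
mod edi, 9 → edi=2%9=2
sub esi, 1 → esi=3-1=2
cmp esi, 0  (cmp 2,0)
jne start: taken
mod edi, 9 → edi=2%9=2
sub esi, 1 → esi=2-1=1
cmp esi, 0  (cmp 1,0)
jne start: taken
mod edi, 9 → edi=2%9=2
sub esi, 1 → esi=1-1=0
cmp esi, 0  (cmp 0,0)
jne start: not taken
xor edi, ebx → edi=2^2=0
halt.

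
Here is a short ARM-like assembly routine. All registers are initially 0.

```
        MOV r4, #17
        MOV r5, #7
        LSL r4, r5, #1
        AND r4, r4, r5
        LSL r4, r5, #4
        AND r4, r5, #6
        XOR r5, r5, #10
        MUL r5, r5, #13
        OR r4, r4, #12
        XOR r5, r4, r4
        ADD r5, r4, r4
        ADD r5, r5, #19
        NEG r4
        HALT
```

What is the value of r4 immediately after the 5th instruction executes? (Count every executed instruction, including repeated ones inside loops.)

r4=17
r5=7
r4=7<<1=14
r4=14&7=6
r4=7<<4=112
After step 5: r4 = 112.

112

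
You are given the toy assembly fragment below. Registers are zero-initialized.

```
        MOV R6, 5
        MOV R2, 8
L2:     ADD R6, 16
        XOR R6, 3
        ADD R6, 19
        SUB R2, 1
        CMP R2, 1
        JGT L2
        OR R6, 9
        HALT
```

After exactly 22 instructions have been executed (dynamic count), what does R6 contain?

130

after MOV R6, 5: R6=5
after MOV R2, 8: R2=8
after ADD R6, 16: R6=5+16=21
after XOR R6, 3: R6=21^3=22
after ADD R6, 19: R6=22+19=41
after SUB R2, 1: R2=8-1=7
CMP R2, 1  (cmp 7,1)
JGT L2: taken
after ADD R6, 16: R6=41+16=57
after XOR R6, 3: R6=57^3=58
after ADD R6, 19: R6=58+19=77
after SUB R2, 1: R2=7-1=6
CMP R2, 1  (cmp 6,1)
JGT L2: taken
after ADD R6, 16: R6=77+16=93
after XOR R6, 3: R6=93^3=94
after ADD R6, 19: R6=94+19=113
after SUB R2, 1: R2=6-1=5
CMP R2, 1  (cmp 5,1)
JGT L2: taken
after ADD R6, 16: R6=113+16=129
after XOR R6, 3: R6=129^3=130
After step 22: R6 = 130.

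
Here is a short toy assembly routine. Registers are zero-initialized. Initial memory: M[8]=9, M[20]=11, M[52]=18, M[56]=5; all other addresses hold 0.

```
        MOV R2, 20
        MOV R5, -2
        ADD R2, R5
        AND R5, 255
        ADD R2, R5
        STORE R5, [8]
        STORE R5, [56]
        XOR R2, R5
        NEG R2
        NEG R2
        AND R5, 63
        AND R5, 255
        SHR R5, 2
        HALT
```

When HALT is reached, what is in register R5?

MOV R2, 20 → R2=20
MOV R5, -2 → R5=-2
ADD R2, R5 → R2=20+(-2)=18
AND R5, 255 → R5=(-2)&255=254
ADD R2, R5 → R2=18+254=272
STORE R5, [8] → M[8]=254
STORE R5, [56] → M[56]=254
XOR R2, R5 → R2=272^254=494
NEG R2 → R2=-(494)=-494
NEG R2 → R2=-(-494)=494
AND R5, 63 → R5=254&63=62
AND R5, 255 → R5=62&255=62
SHR R5, 2 → R5=62>>2=15
halt.

15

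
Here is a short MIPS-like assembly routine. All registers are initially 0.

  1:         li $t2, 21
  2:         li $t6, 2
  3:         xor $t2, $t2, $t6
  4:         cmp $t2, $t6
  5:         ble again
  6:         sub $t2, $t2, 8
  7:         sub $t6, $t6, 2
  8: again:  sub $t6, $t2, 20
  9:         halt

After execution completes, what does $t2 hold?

$t2=21
$t6=2
$t2=21^2=23
cmp $t2, $t6  (cmp 23,2)
ble again: not taken
$t2=23-8=15
$t6=2-2=0
$t6=15-20=-5
halt.

15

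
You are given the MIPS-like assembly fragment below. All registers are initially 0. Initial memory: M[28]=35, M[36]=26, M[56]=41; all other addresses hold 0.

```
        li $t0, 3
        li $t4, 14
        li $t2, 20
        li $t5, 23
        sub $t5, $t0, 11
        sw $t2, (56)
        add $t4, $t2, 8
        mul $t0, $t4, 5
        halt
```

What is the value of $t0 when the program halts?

after li $t0, 3: $t0=3
after li $t4, 14: $t4=14
after li $t2, 20: $t2=20
after li $t5, 23: $t5=23
after sub $t5, $t0, 11: $t5=3-11=-8
sw $t2, (56) → M[56]=20
after add $t4, $t2, 8: $t4=20+8=28
after mul $t0, $t4, 5: $t0=28*5=140
halt.

140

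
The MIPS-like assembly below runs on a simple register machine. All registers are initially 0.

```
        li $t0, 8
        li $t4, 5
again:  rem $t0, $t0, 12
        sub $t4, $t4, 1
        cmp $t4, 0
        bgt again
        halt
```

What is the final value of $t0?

after li $t0, 8: $t0=8
after li $t4, 5: $t4=5
after rem $t0, $t0, 12: $t0=8%12=8
after sub $t4, $t4, 1: $t4=5-1=4
cmp $t4, 0  (cmp 4,0)
bgt again: taken
after rem $t0, $t0, 12: $t0=8%12=8
after sub $t4, $t4, 1: $t4=4-1=3
cmp $t4, 0  (cmp 3,0)
bgt again: taken
after rem $t0, $t0, 12: $t0=8%12=8
after sub $t4, $t4, 1: $t4=3-1=2
cmp $t4, 0  (cmp 2,0)
bgt again: taken
after rem $t0, $t0, 12: $t0=8%12=8
after sub $t4, $t4, 1: $t4=2-1=1
cmp $t4, 0  (cmp 1,0)
bgt again: taken
after rem $t0, $t0, 12: $t0=8%12=8
after sub $t4, $t4, 1: $t4=1-1=0
cmp $t4, 0  (cmp 0,0)
bgt again: not taken
halt.

8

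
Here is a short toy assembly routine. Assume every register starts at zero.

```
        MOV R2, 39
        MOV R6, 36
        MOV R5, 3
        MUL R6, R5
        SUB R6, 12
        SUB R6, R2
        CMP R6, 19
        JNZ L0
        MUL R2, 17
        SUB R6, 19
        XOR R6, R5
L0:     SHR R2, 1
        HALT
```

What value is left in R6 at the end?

R2=39
R6=36
R5=3
R6=36*3=108
R6=108-12=96
R6=96-39=57
CMP R6, 19  (cmp 57,19)
JNZ L0: taken
R2=39>>1=19
halt.

57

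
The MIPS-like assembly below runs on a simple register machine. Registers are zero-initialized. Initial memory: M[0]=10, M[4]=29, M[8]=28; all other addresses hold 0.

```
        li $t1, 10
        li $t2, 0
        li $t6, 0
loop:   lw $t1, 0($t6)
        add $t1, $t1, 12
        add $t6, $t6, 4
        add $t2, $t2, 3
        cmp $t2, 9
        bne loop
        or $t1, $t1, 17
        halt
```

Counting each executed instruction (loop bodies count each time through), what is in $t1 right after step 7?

22

$t1=10
$t2=0
$t6=0
$t1=M[0]=10
$t1=10+12=22
$t6=0+4=4
$t2=0+3=3
After step 7: $t1 = 22.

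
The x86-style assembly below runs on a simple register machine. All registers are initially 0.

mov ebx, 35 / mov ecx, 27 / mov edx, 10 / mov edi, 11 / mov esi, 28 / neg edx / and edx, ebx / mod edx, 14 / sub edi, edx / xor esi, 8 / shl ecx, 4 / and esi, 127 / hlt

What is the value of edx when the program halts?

6

ebx=35
ecx=27
edx=10
edi=11
esi=28
edx=-(10)=-10
edx=(-10)&35=34
edx=34%14=6
edi=11-6=5
esi=28^8=20
ecx=27<<4=432
esi=20&127=20
halt.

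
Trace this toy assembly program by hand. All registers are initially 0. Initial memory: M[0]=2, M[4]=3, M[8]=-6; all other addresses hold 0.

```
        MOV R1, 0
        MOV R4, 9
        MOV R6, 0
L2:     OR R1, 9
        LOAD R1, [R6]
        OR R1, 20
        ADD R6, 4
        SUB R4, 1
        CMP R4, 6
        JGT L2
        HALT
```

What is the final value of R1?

-2

after MOV R1, 0: R1=0
after MOV R4, 9: R4=9
after MOV R6, 0: R6=0
after OR R1, 9: R1=0|9=9
after LOAD R1, [R6]: R1=M[0]=2
after OR R1, 20: R1=2|20=22
after ADD R6, 4: R6=0+4=4
after SUB R4, 1: R4=9-1=8
CMP R4, 6  (cmp 8,6)
JGT L2: taken
after OR R1, 9: R1=22|9=31
after LOAD R1, [R6]: R1=M[4]=3
after OR R1, 20: R1=3|20=23
after ADD R6, 4: R6=4+4=8
after SUB R4, 1: R4=8-1=7
CMP R4, 6  (cmp 7,6)
JGT L2: taken
after OR R1, 9: R1=23|9=31
after LOAD R1, [R6]: R1=M[8]=-6
after OR R1, 20: R1=(-6)|20=-2
after ADD R6, 4: R6=8+4=12
after SUB R4, 1: R4=7-1=6
CMP R4, 6  (cmp 6,6)
JGT L2: not taken
halt.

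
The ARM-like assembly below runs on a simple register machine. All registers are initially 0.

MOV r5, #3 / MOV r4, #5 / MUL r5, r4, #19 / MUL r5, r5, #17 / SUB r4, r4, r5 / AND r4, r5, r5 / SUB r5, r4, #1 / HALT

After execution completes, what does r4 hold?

MOV r5, #3 → r5=3
MOV r4, #5 → r4=5
MUL r5, r4, #19 → r5=5*19=95
MUL r5, r5, #17 → r5=95*17=1615
SUB r4, r4, r5 → r4=5-1615=-1610
AND r4, r5, r5 → r4=1615&1615=1615
SUB r5, r4, #1 → r5=1615-1=1614
halt.

1615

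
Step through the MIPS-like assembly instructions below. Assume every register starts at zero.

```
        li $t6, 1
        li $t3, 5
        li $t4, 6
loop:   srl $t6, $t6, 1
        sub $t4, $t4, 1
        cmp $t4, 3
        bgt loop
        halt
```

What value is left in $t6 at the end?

$t6=1
$t3=5
$t4=6
$t6=1>>1=0
$t4=6-1=5
cmp $t4, 3  (cmp 5,3)
bgt loop: taken
$t6=0>>1=0
$t4=5-1=4
cmp $t4, 3  (cmp 4,3)
bgt loop: taken
$t6=0>>1=0
$t4=4-1=3
cmp $t4, 3  (cmp 3,3)
bgt loop: not taken
halt.

0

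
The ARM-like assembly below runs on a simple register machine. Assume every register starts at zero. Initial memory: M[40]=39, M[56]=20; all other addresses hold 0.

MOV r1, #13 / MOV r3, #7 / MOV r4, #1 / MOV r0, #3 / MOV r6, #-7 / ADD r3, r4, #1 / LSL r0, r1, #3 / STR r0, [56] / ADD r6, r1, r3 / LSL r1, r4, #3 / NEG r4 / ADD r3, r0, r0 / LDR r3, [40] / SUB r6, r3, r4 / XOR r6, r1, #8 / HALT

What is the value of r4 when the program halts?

r1=13
r3=7
r4=1
r0=3
r6=-7
r3=1+1=2
r0=13<<3=104
STR r0, [56] → M[56]=104
r6=13+2=15
r1=1<<3=8
r4=-(1)=-1
r3=104+104=208
r3=M[40]=39
r6=39-(-1)=40
r6=8^8=0
halt.

-1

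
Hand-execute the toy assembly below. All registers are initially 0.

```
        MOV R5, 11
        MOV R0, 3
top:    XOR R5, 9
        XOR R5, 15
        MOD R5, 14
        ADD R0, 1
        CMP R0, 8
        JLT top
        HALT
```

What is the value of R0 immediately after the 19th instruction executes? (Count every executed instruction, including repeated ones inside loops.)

MOV R5, 11 → R5=11
MOV R0, 3 → R0=3
XOR R5, 9 → R5=11^9=2
XOR R5, 15 → R5=2^15=13
MOD R5, 14 → R5=13%14=13
ADD R0, 1 → R0=3+1=4
CMP R0, 8  (cmp 4,8)
JLT top: taken
XOR R5, 9 → R5=13^9=4
XOR R5, 15 → R5=4^15=11
MOD R5, 14 → R5=11%14=11
ADD R0, 1 → R0=4+1=5
CMP R0, 8  (cmp 5,8)
JLT top: taken
XOR R5, 9 → R5=11^9=2
XOR R5, 15 → R5=2^15=13
MOD R5, 14 → R5=13%14=13
ADD R0, 1 → R0=5+1=6
CMP R0, 8  (cmp 6,8)
After step 19: R0 = 6.

6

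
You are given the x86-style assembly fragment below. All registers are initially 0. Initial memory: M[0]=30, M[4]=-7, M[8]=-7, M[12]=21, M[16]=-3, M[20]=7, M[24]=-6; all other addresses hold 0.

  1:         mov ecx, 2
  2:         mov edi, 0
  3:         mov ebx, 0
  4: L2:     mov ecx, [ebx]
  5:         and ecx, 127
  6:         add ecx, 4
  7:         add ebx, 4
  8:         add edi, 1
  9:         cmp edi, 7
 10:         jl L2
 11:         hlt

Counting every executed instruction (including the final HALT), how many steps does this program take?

mov ecx, 2 → ecx=2
mov edi, 0 → edi=0
mov ebx, 0 → ebx=0
mov ecx, [ebx] → ecx=M[0]=30
and ecx, 127 → ecx=30&127=30
add ecx, 4 → ecx=30+4=34
add ebx, 4 → ebx=0+4=4
add edi, 1 → edi=0+1=1
cmp edi, 7  (cmp 1,7)
jl L2: taken
mov ecx, [ebx] → ecx=M[4]=-7
and ecx, 127 → ecx=(-7)&127=121
add ecx, 4 → ecx=121+4=125
add ebx, 4 → ebx=4+4=8
add edi, 1 → edi=1+1=2
cmp edi, 7  (cmp 2,7)
jl L2: taken
mov ecx, [ebx] → ecx=M[8]=-7
and ecx, 127 → ecx=(-7)&127=121
add ecx, 4 → ecx=121+4=125
add ebx, 4 → ebx=8+4=12
add edi, 1 → edi=2+1=3
cmp edi, 7  (cmp 3,7)
jl L2: taken
mov ecx, [ebx] → ecx=M[12]=21
and ecx, 127 → ecx=21&127=21
add ecx, 4 → ecx=21+4=25
add ebx, 4 → ebx=12+4=16
add edi, 1 → edi=3+1=4
cmp edi, 7  (cmp 4,7)
jl L2: taken
mov ecx, [ebx] → ecx=M[16]=-3
and ecx, 127 → ecx=(-3)&127=125
add ecx, 4 → ecx=125+4=129
add ebx, 4 → ebx=16+4=20
add edi, 1 → edi=4+1=5
cmp edi, 7  (cmp 5,7)
jl L2: taken
mov ecx, [ebx] → ecx=M[20]=7
and ecx, 127 → ecx=7&127=7
add ecx, 4 → ecx=7+4=11
add ebx, 4 → ebx=20+4=24
add edi, 1 → edi=5+1=6
cmp edi, 7  (cmp 6,7)
jl L2: taken
mov ecx, [ebx] → ecx=M[24]=-6
and ecx, 127 → ecx=(-6)&127=122
add ecx, 4 → ecx=122+4=126
add ebx, 4 → ebx=24+4=28
add edi, 1 → edi=6+1=7
cmp edi, 7  (cmp 7,7)
jl L2: not taken
halt.
Total executed instructions: 53.

53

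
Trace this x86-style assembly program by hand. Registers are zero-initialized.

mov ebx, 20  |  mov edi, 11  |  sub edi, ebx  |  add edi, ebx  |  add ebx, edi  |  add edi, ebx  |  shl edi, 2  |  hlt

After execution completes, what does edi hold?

after mov ebx, 20: ebx=20
after mov edi, 11: edi=11
after sub edi, ebx: edi=11-20=-9
after add edi, ebx: edi=(-9)+20=11
after add ebx, edi: ebx=20+11=31
after add edi, ebx: edi=11+31=42
after shl edi, 2: edi=42<<2=168
halt.

168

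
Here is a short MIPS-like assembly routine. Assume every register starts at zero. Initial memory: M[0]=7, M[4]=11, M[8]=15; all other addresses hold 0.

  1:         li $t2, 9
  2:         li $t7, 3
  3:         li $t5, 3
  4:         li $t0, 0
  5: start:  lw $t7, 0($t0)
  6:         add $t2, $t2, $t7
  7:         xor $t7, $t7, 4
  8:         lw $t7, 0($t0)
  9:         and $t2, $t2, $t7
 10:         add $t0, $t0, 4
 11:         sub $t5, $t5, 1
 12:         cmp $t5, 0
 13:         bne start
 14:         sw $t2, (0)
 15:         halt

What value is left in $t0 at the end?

12

li $t2, 9 → $t2=9
li $t7, 3 → $t7=3
li $t5, 3 → $t5=3
li $t0, 0 → $t0=0
lw $t7, 0($t0) → $t7=M[0]=7
add $t2, $t2, $t7 → $t2=9+7=16
xor $t7, $t7, 4 → $t7=7^4=3
lw $t7, 0($t0) → $t7=M[0]=7
and $t2, $t2, $t7 → $t2=16&7=0
add $t0, $t0, 4 → $t0=0+4=4
sub $t5, $t5, 1 → $t5=3-1=2
cmp $t5, 0  (cmp 2,0)
bne start: taken
lw $t7, 0($t0) → $t7=M[4]=11
add $t2, $t2, $t7 → $t2=0+11=11
xor $t7, $t7, 4 → $t7=11^4=15
lw $t7, 0($t0) → $t7=M[4]=11
and $t2, $t2, $t7 → $t2=11&11=11
add $t0, $t0, 4 → $t0=4+4=8
sub $t5, $t5, 1 → $t5=2-1=1
cmp $t5, 0  (cmp 1,0)
bne start: taken
lw $t7, 0($t0) → $t7=M[8]=15
add $t2, $t2, $t7 → $t2=11+15=26
xor $t7, $t7, 4 → $t7=15^4=11
lw $t7, 0($t0) → $t7=M[8]=15
and $t2, $t2, $t7 → $t2=26&15=10
add $t0, $t0, 4 → $t0=8+4=12
sub $t5, $t5, 1 → $t5=1-1=0
cmp $t5, 0  (cmp 0,0)
bne start: not taken
sw $t2, (0) → M[0]=10
halt.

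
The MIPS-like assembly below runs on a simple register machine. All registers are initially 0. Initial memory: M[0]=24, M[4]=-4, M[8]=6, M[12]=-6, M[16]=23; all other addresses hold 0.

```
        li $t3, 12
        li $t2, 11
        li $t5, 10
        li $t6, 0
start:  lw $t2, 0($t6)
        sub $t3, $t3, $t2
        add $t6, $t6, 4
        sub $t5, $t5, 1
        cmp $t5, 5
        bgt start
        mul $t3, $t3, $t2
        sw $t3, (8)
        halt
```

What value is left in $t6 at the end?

20

after li $t3, 12: $t3=12
after li $t2, 11: $t2=11
after li $t5, 10: $t5=10
after li $t6, 0: $t6=0
after lw $t2, 0($t6): $t2=M[0]=24
after sub $t3, $t3, $t2: $t3=12-24=-12
after add $t6, $t6, 4: $t6=0+4=4
after sub $t5, $t5, 1: $t5=10-1=9
cmp $t5, 5  (cmp 9,5)
bgt start: taken
after lw $t2, 0($t6): $t2=M[4]=-4
after sub $t3, $t3, $t2: $t3=(-12)-(-4)=-8
after add $t6, $t6, 4: $t6=4+4=8
after sub $t5, $t5, 1: $t5=9-1=8
cmp $t5, 5  (cmp 8,5)
bgt start: taken
after lw $t2, 0($t6): $t2=M[8]=6
after sub $t3, $t3, $t2: $t3=(-8)-6=-14
after add $t6, $t6, 4: $t6=8+4=12
after sub $t5, $t5, 1: $t5=8-1=7
cmp $t5, 5  (cmp 7,5)
bgt start: taken
after lw $t2, 0($t6): $t2=M[12]=-6
after sub $t3, $t3, $t2: $t3=(-14)-(-6)=-8
after add $t6, $t6, 4: $t6=12+4=16
after sub $t5, $t5, 1: $t5=7-1=6
cmp $t5, 5  (cmp 6,5)
bgt start: taken
after lw $t2, 0($t6): $t2=M[16]=23
after sub $t3, $t3, $t2: $t3=(-8)-23=-31
after add $t6, $t6, 4: $t6=16+4=20
after sub $t5, $t5, 1: $t5=6-1=5
cmp $t5, 5  (cmp 5,5)
bgt start: not taken
after mul $t3, $t3, $t2: $t3=(-31)*23=-713
sw $t3, (8) → M[8]=-713
halt.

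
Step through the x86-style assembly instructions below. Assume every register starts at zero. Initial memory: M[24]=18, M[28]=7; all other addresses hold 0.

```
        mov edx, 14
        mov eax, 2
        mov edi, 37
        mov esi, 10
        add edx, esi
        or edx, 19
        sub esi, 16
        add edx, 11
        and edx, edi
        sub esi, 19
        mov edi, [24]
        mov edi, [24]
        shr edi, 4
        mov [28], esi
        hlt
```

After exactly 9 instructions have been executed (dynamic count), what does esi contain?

edx=14
eax=2
edi=37
esi=10
edx=14+10=24
edx=24|19=27
esi=10-16=-6
edx=27+11=38
edx=38&37=36
After step 9: esi = -6.

-6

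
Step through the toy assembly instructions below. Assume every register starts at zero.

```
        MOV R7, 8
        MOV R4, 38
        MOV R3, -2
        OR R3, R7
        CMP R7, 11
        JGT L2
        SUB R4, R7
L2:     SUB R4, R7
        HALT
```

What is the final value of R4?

22

R7=8
R4=38
R3=-2
R3=(-2)|8=-2
CMP R7, 11  (cmp 8,11)
JGT L2: not taken
R4=38-8=30
R4=30-8=22
halt.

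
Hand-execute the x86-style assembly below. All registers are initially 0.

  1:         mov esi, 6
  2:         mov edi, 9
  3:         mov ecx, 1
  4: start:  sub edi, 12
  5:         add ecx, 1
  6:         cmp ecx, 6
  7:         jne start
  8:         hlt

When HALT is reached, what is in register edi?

esi=6
edi=9
ecx=1
edi=9-12=-3
ecx=1+1=2
cmp ecx, 6  (cmp 2,6)
jne start: taken
edi=(-3)-12=-15
ecx=2+1=3
cmp ecx, 6  (cmp 3,6)
jne start: taken
edi=(-15)-12=-27
ecx=3+1=4
cmp ecx, 6  (cmp 4,6)
jne start: taken
edi=(-27)-12=-39
ecx=4+1=5
cmp ecx, 6  (cmp 5,6)
jne start: taken
edi=(-39)-12=-51
ecx=5+1=6
cmp ecx, 6  (cmp 6,6)
jne start: not taken
halt.

-51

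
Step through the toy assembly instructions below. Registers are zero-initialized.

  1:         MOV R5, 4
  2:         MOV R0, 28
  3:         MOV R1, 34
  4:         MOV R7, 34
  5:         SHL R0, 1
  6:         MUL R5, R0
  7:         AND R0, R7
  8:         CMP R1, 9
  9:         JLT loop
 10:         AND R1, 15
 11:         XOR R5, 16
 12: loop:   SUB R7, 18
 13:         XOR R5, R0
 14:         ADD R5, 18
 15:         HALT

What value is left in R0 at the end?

MOV R5, 4 → R5=4
MOV R0, 28 → R0=28
MOV R1, 34 → R1=34
MOV R7, 34 → R7=34
SHL R0, 1 → R0=28<<1=56
MUL R5, R0 → R5=4*56=224
AND R0, R7 → R0=56&34=32
CMP R1, 9  (cmp 34,9)
JLT loop: not taken
AND R1, 15 → R1=34&15=2
XOR R5, 16 → R5=224^16=240
SUB R7, 18 → R7=34-18=16
XOR R5, R0 → R5=240^32=208
ADD R5, 18 → R5=208+18=226
halt.

32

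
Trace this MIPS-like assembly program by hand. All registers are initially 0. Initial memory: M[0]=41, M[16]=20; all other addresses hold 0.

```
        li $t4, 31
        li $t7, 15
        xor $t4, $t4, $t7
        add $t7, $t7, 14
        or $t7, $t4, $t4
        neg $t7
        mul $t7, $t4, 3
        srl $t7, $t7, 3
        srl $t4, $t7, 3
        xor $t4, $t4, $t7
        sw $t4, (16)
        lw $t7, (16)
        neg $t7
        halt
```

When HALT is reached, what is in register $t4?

6

li $t4, 31 → $t4=31
li $t7, 15 → $t7=15
xor $t4, $t4, $t7 → $t4=31^15=16
add $t7, $t7, 14 → $t7=15+14=29
or $t7, $t4, $t4 → $t7=16|16=16
neg $t7 → $t7=-(16)=-16
mul $t7, $t4, 3 → $t7=16*3=48
srl $t7, $t7, 3 → $t7=48>>3=6
srl $t4, $t7, 3 → $t4=6>>3=0
xor $t4, $t4, $t7 → $t4=0^6=6
sw $t4, (16) → M[16]=6
lw $t7, (16) → $t7=M[16]=6
neg $t7 → $t7=-(6)=-6
halt.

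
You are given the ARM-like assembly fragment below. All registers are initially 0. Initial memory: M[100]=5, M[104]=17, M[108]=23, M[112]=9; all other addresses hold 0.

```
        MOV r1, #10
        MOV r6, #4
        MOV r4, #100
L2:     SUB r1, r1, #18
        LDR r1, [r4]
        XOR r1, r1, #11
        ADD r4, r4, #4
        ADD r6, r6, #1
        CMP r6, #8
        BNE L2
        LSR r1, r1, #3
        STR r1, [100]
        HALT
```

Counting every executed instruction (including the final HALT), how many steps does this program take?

MOV r1, #10 → r1=10
MOV r6, #4 → r6=4
MOV r4, #100 → r4=100
SUB r1, r1, #18 → r1=10-18=-8
LDR r1, [r4] → r1=M[100]=5
XOR r1, r1, #11 → r1=5^11=14
ADD r4, r4, #4 → r4=100+4=104
ADD r6, r6, #1 → r6=4+1=5
CMP r6, #8  (cmp 5,8)
BNE L2: taken
SUB r1, r1, #18 → r1=14-18=-4
LDR r1, [r4] → r1=M[104]=17
XOR r1, r1, #11 → r1=17^11=26
ADD r4, r4, #4 → r4=104+4=108
ADD r6, r6, #1 → r6=5+1=6
CMP r6, #8  (cmp 6,8)
BNE L2: taken
SUB r1, r1, #18 → r1=26-18=8
LDR r1, [r4] → r1=M[108]=23
XOR r1, r1, #11 → r1=23^11=28
ADD r4, r4, #4 → r4=108+4=112
ADD r6, r6, #1 → r6=6+1=7
CMP r6, #8  (cmp 7,8)
BNE L2: taken
SUB r1, r1, #18 → r1=28-18=10
LDR r1, [r4] → r1=M[112]=9
XOR r1, r1, #11 → r1=9^11=2
ADD r4, r4, #4 → r4=112+4=116
ADD r6, r6, #1 → r6=7+1=8
CMP r6, #8  (cmp 8,8)
BNE L2: not taken
LSR r1, r1, #3 → r1=2>>3=0
STR r1, [100] → M[100]=0
halt.
Total executed instructions: 34.

34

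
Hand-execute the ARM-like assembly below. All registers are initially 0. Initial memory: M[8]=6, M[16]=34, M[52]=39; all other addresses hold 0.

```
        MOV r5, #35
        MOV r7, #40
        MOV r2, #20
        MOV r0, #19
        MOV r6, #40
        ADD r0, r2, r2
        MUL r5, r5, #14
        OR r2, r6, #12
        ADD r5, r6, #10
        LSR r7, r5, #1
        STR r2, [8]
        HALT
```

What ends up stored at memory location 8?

44

r5=35
r7=40
r2=20
r0=19
r6=40
r0=20+20=40
r5=35*14=490
r2=40|12=44
r5=40+10=50
r7=50>>1=25
STR r2, [8] → M[8]=44
halt.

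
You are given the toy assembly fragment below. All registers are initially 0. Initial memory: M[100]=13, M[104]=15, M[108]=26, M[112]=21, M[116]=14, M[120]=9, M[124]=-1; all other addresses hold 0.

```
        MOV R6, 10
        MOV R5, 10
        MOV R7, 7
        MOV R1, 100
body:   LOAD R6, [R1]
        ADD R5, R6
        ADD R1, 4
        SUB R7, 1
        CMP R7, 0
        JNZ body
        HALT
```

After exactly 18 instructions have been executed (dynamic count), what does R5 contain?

after MOV R6, 10: R6=10
after MOV R5, 10: R5=10
after MOV R7, 7: R7=7
after MOV R1, 100: R1=100
after LOAD R6, [R1]: R6=M[100]=13
after ADD R5, R6: R5=10+13=23
after ADD R1, 4: R1=100+4=104
after SUB R7, 1: R7=7-1=6
CMP R7, 0  (cmp 6,0)
JNZ body: taken
after LOAD R6, [R1]: R6=M[104]=15
after ADD R5, R6: R5=23+15=38
after ADD R1, 4: R1=104+4=108
after SUB R7, 1: R7=6-1=5
CMP R7, 0  (cmp 5,0)
JNZ body: taken
after LOAD R6, [R1]: R6=M[108]=26
after ADD R5, R6: R5=38+26=64
After step 18: R5 = 64.

64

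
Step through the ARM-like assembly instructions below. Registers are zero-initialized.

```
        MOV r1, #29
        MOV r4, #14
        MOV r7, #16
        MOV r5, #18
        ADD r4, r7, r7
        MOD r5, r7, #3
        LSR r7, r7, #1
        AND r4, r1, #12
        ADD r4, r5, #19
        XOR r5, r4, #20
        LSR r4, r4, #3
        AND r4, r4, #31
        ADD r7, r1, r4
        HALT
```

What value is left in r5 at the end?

after MOV r1, #29: r1=29
after MOV r4, #14: r4=14
after MOV r7, #16: r7=16
after MOV r5, #18: r5=18
after ADD r4, r7, r7: r4=16+16=32
after MOD r5, r7, #3: r5=16%3=1
after LSR r7, r7, #1: r7=16>>1=8
after AND r4, r1, #12: r4=29&12=12
after ADD r4, r5, #19: r4=1+19=20
after XOR r5, r4, #20: r5=20^20=0
after LSR r4, r4, #3: r4=20>>3=2
after AND r4, r4, #31: r4=2&31=2
after ADD r7, r1, r4: r7=29+2=31
halt.

0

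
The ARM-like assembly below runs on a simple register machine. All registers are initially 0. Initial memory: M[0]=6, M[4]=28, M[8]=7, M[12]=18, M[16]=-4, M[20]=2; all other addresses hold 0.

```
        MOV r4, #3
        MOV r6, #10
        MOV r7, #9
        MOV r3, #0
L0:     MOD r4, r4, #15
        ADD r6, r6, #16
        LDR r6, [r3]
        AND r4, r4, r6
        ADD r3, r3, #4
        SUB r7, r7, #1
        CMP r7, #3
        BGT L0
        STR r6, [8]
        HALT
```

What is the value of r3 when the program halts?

MOV r4, #3 → r4=3
MOV r6, #10 → r6=10
MOV r7, #9 → r7=9
MOV r3, #0 → r3=0
MOD r4, r4, #15 → r4=3%15=3
ADD r6, r6, #16 → r6=10+16=26
LDR r6, [r3] → r6=M[0]=6
AND r4, r4, r6 → r4=3&6=2
ADD r3, r3, #4 → r3=0+4=4
SUB r7, r7, #1 → r7=9-1=8
CMP r7, #3  (cmp 8,3)
BGT L0: taken
MOD r4, r4, #15 → r4=2%15=2
ADD r6, r6, #16 → r6=6+16=22
LDR r6, [r3] → r6=M[4]=28
AND r4, r4, r6 → r4=2&28=0
ADD r3, r3, #4 → r3=4+4=8
SUB r7, r7, #1 → r7=8-1=7
CMP r7, #3  (cmp 7,3)
BGT L0: taken
MOD r4, r4, #15 → r4=0%15=0
ADD r6, r6, #16 → r6=28+16=44
LDR r6, [r3] → r6=M[8]=7
AND r4, r4, r6 → r4=0&7=0
ADD r3, r3, #4 → r3=8+4=12
SUB r7, r7, #1 → r7=7-1=6
CMP r7, #3  (cmp 6,3)
BGT L0: taken
MOD r4, r4, #15 → r4=0%15=0
ADD r6, r6, #16 → r6=7+16=23
LDR r6, [r3] → r6=M[12]=18
AND r4, r4, r6 → r4=0&18=0
ADD r3, r3, #4 → r3=12+4=16
SUB r7, r7, #1 → r7=6-1=5
CMP r7, #3  (cmp 5,3)
BGT L0: taken
MOD r4, r4, #15 → r4=0%15=0
ADD r6, r6, #16 → r6=18+16=34
LDR r6, [r3] → r6=M[16]=-4
AND r4, r4, r6 → r4=0&(-4)=0
ADD r3, r3, #4 → r3=16+4=20
SUB r7, r7, #1 → r7=5-1=4
CMP r7, #3  (cmp 4,3)
BGT L0: taken
MOD r4, r4, #15 → r4=0%15=0
ADD r6, r6, #16 → r6=(-4)+16=12
LDR r6, [r3] → r6=M[20]=2
AND r4, r4, r6 → r4=0&2=0
ADD r3, r3, #4 → r3=20+4=24
SUB r7, r7, #1 → r7=4-1=3
CMP r7, #3  (cmp 3,3)
BGT L0: not taken
STR r6, [8] → M[8]=2
halt.

24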